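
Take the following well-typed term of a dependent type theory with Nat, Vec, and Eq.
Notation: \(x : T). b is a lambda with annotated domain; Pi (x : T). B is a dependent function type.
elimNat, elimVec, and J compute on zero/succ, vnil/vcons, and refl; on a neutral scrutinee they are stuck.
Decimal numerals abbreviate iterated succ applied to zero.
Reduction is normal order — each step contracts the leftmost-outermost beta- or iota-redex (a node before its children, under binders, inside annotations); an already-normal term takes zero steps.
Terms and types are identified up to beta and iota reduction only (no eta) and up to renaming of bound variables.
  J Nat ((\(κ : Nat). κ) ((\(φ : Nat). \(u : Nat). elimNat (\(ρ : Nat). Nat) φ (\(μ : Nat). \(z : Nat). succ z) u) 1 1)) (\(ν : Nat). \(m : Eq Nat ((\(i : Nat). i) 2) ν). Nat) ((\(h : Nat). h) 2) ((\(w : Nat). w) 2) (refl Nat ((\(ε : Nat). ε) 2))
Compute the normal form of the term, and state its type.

normal form:
  2
inferred type:
  Nat


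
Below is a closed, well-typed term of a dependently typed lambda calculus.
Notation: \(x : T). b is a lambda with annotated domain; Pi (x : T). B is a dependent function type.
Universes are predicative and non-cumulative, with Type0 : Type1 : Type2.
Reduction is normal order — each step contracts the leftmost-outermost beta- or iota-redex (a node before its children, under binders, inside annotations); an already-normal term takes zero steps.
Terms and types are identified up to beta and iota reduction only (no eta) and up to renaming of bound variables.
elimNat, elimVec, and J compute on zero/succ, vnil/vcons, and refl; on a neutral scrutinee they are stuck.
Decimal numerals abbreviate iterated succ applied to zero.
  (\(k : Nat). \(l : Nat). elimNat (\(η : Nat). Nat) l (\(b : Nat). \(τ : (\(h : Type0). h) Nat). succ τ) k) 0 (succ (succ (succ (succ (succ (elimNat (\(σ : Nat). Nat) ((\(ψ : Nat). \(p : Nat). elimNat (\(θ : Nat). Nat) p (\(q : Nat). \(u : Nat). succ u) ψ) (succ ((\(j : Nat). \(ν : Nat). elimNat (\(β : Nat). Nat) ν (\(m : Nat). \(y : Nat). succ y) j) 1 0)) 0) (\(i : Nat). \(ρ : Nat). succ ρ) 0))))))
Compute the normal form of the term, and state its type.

normal form:
  7
the term's type:
  Nat
observation: 19 normal-order steps normalize the term, beginning with a beta-redex.


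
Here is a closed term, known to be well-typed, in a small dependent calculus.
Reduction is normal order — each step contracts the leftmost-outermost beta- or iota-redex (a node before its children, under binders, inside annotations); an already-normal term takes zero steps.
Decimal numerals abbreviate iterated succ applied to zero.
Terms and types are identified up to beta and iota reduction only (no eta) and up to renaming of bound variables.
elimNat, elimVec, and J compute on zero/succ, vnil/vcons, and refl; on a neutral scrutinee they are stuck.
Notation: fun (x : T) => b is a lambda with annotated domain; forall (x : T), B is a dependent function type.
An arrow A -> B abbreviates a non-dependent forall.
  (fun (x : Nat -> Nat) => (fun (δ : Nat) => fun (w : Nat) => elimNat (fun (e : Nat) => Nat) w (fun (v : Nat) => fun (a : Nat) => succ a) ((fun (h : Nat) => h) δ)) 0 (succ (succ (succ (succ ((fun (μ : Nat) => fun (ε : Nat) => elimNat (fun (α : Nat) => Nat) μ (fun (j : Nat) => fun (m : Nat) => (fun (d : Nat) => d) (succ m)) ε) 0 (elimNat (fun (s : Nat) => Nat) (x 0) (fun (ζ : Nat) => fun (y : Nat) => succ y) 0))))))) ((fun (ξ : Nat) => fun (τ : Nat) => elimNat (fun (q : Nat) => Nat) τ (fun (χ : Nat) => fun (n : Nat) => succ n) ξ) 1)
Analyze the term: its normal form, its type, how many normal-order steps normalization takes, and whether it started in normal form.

resulting normal form:
  5
type:
  Nat
steps to reach normal form (normal order): 19
term was already normal: no
first redex: a beta-redex


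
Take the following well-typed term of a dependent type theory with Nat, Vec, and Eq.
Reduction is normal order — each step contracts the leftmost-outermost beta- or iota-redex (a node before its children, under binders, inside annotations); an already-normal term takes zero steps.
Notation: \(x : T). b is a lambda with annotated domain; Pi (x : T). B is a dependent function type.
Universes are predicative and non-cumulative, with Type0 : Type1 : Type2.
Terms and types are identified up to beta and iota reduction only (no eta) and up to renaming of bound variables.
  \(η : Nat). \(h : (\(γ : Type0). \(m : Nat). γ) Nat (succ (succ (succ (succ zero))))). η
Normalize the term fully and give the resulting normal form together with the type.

reduced normal form:
  \(η : Nat). \(h : Nat). η
inferred type:
  Pi (η : Nat). Pi (h : Nat). Nat
observation: 2 normal-order steps separate the term from its normal form.


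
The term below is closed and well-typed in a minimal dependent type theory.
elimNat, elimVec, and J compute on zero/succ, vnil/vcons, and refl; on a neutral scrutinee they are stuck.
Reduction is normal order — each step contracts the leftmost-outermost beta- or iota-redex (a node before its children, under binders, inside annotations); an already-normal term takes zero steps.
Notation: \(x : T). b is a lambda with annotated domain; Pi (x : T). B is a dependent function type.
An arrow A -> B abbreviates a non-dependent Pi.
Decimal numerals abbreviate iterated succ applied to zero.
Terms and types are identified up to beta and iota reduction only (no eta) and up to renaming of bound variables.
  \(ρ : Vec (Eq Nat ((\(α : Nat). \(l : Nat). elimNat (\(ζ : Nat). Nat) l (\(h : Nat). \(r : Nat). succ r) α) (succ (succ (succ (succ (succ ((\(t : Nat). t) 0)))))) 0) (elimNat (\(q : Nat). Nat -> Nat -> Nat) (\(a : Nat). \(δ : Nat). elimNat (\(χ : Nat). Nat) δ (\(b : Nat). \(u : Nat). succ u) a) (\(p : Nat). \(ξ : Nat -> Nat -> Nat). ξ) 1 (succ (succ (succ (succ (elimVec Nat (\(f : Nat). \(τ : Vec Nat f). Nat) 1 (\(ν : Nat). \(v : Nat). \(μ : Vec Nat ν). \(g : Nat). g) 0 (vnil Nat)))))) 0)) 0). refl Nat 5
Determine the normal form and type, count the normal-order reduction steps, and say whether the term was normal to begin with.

reduced normal form:
  \(ρ : Vec (Eq Nat 5 5) 0). refl Nat 5
inferred type:
  Vec (Eq Nat 5 5) 0 -> Eq Nat 5 5
reduction steps (normal order): 42
started in normal form: no
first contracted redex: a beta-redex


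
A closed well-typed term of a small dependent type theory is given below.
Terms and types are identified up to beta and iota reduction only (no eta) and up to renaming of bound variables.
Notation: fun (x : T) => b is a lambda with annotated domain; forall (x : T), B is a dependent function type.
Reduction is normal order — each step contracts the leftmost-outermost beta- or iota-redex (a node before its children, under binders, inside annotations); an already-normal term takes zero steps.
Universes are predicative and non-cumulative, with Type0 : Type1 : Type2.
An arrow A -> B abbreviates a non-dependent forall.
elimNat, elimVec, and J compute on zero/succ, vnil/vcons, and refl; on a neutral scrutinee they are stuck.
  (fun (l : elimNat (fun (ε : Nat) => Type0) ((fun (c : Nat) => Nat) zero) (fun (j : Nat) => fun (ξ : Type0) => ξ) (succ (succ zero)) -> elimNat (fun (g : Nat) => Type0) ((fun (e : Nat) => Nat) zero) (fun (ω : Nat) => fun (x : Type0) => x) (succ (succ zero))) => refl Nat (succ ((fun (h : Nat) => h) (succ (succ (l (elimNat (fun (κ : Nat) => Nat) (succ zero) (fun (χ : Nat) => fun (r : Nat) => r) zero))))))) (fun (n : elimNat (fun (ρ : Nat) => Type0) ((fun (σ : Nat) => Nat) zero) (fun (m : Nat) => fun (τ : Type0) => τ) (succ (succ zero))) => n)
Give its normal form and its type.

resulting normal form:
  refl Nat (succ (succ (succ (succ zero))))
the term's type:
  Eq Nat (succ (succ (succ (succ zero)))) (succ (succ (succ (succ zero))))


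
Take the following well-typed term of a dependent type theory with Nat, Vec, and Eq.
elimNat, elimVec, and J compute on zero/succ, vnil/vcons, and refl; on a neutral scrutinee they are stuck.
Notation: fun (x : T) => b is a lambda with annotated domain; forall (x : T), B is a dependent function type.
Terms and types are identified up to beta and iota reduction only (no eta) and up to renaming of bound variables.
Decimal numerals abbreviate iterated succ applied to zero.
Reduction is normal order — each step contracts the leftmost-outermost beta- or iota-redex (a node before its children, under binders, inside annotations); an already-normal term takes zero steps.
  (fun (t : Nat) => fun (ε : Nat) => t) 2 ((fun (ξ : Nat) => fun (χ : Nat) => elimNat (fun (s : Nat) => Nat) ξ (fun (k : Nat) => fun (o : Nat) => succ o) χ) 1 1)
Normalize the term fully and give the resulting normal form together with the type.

normal form:
  2
type:
  Nat
observation: 2 normal-order steps separate the term from its normal form.


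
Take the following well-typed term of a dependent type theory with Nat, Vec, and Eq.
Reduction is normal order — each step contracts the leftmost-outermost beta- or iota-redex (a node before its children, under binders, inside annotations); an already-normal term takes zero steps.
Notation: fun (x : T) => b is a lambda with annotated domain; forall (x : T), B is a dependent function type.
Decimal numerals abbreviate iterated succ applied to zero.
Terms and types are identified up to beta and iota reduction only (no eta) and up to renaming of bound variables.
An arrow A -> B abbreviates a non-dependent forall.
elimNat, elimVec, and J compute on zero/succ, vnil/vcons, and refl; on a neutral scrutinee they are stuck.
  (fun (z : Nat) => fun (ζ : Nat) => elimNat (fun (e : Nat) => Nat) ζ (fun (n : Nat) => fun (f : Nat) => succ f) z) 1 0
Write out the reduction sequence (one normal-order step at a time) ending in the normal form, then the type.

reduction (normal order):
  (fun (z : Nat) => fun (ζ : Nat) => elimNat (fun (e : Nat) => Nat) ζ (fun (n : Nat) => fun (f : Nat) => succ f) z) 1 0
  ~> (fun (z : Nat) => elimNat (fun (ζ : Nat) => Nat) z (fun (e : Nat) => fun (n : Nat) => succ n) 1) 0
  ~> elimNat (fun (z : Nat) => Nat) 0 (fun (ζ : Nat) => fun (e : Nat) => succ e) 1
  ~> (fun (z : Nat) => fun (ζ : Nat) => succ ζ) 0 (elimNat (fun (e : Nat) => Nat) 0 (fun (n : Nat) => fun (f : Nat) => succ f) 0)
  ~> (fun (z : Nat) => succ z) (elimNat (fun (ζ : Nat) => Nat) 0 (fun (e : Nat) => fun (n : Nat) => succ n) 0)
  ~> succ (elimNat (fun (z : Nat) => Nat) 0 (fun (ζ : Nat) => fun (e : Nat) => succ e) 0)
  ~> 1
the term's type:
  Nat


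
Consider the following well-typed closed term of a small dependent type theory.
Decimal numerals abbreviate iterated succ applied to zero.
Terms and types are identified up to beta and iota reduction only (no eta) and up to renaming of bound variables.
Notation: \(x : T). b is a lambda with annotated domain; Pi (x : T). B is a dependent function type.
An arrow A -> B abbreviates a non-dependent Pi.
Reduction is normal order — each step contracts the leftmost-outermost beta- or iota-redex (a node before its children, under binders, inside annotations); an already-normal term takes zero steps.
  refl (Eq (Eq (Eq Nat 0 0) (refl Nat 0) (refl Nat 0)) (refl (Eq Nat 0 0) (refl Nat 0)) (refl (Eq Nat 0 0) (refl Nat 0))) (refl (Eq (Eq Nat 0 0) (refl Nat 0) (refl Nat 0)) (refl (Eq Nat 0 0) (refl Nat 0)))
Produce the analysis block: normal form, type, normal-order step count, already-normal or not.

resulting normal form:
  refl (Eq (Eq (Eq Nat 0 0) (refl Nat 0) (refl Nat 0)) (refl (Eq Nat 0 0) (refl Nat 0)) (refl (Eq Nat 0 0) (refl Nat 0))) (refl (Eq (Eq Nat 0 0) (refl Nat 0) (refl Nat 0)) (refl (Eq Nat 0 0) (refl Nat 0)))
type:
  Eq (Eq (Eq (Eq Nat 0 0) (refl Nat 0) (refl Nat 0)) (refl (Eq Nat 0 0) (refl Nat 0)) (refl (Eq Nat 0 0) (refl Nat 0))) (refl (Eq (Eq Nat 0 0) (refl Nat 0) (refl Nat 0)) (refl (Eq Nat 0 0) (refl Nat 0))) (refl (Eq (Eq Nat 0 0) (refl Nat 0) (refl Nat 0)) (refl (Eq Nat 0 0) (refl Nat 0)))
reduction steps (normal order): 0
started in normal form: yes


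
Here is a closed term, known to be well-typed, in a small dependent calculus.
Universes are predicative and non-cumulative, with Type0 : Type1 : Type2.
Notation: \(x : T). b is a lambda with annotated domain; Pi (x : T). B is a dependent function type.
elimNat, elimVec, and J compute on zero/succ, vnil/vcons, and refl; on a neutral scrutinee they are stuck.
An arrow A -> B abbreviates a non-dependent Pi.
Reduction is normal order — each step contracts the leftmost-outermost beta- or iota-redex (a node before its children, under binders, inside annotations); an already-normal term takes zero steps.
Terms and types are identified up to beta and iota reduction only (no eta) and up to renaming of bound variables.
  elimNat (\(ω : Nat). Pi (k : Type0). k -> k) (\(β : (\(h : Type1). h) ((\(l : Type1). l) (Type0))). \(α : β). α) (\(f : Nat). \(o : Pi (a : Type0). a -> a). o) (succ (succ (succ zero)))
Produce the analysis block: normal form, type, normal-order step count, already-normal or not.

reduced normal form:
  \(ω : Type0). \(k : ω). k
inferred type:
  Pi (ω : Type0). ω -> ω
normal-order step count: 12
started in normal form: no
first contracted redex: an elimNat iota-redex


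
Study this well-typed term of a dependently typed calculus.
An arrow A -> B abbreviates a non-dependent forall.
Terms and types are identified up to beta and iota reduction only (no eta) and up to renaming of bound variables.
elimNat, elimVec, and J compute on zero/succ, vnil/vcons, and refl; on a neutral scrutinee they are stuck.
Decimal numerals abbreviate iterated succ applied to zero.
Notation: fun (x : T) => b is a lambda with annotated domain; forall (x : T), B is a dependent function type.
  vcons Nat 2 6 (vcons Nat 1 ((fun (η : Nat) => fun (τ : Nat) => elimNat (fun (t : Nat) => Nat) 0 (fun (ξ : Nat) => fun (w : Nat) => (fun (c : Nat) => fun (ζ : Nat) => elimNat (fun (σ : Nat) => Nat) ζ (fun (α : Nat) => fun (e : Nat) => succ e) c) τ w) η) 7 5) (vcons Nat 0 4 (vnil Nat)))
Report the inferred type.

inferred type:
  Vec Nat 3


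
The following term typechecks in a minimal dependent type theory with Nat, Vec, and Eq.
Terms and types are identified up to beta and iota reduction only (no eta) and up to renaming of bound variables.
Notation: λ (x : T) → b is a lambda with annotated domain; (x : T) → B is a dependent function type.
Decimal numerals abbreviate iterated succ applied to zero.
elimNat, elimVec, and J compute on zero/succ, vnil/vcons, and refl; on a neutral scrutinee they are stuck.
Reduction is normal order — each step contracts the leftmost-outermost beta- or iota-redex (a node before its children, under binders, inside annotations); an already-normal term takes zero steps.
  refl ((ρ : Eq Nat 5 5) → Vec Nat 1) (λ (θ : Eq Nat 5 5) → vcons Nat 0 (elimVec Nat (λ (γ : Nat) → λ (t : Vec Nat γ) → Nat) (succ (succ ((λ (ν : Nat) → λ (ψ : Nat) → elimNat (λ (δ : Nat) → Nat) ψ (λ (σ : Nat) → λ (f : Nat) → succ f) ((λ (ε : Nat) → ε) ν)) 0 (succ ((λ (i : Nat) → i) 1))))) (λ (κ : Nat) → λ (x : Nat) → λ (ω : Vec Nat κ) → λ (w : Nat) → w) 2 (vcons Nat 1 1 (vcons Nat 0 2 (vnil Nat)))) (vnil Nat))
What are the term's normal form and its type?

resulting normal form:
  refl ((ρ : Eq Nat 5 5) → Vec Nat 1) (λ (θ : Eq Nat 5 5) → vcons Nat 0 4 (vnil Nat))
type:
  Eq ((ρ : Eq Nat 5 5) → Vec Nat 1) (λ (θ : Eq Nat 5 5) → vcons Nat 0 4 (vnil Nat)) (λ (γ : Eq Nat 5 5) → vcons Nat 0 4 (vnil Nat))
observation: 16 normal-order steps separate the term from its normal form.


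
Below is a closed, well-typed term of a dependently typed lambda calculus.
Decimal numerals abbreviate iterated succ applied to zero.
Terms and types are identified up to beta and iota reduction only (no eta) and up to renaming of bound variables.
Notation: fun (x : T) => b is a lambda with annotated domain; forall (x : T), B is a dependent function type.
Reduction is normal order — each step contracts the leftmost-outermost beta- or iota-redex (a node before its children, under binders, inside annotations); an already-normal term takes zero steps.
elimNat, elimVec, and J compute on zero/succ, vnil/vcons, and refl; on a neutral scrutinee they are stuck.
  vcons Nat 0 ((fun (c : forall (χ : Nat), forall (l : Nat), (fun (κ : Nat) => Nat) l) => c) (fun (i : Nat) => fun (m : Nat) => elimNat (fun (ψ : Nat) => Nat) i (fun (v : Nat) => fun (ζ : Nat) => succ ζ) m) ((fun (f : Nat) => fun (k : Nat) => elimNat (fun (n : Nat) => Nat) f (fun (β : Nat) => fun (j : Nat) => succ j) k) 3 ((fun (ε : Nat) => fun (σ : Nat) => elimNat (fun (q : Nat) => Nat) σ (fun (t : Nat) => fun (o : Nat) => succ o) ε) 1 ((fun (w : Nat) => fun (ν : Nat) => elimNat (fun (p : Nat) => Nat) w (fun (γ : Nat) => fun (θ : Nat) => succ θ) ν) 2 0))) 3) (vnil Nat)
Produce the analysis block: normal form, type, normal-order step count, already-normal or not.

normal form:
  vcons Nat 0 9 (vnil Nat)
type:
  Vec Nat 1
normal-order step count: 34
started in normal form: no
first redex: a beta-redex


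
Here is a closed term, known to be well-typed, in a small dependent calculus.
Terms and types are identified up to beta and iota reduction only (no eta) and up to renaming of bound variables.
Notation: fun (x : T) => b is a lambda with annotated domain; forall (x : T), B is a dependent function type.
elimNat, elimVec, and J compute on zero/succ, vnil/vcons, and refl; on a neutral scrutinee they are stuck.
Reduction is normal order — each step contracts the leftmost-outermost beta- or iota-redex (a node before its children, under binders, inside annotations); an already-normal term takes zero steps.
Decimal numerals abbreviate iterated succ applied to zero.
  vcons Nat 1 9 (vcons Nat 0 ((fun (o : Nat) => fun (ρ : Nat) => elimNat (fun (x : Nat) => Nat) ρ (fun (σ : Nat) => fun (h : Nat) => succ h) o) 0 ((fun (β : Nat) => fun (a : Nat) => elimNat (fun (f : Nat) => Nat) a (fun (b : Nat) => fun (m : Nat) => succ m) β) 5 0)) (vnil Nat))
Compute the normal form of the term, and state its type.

reduced normal form:
  vcons Nat 1 9 (vcons Nat 0 5 (vnil Nat))
inferred type:
  Vec Nat 2
observation: the term reaches its normal form after 21 normal-order steps.


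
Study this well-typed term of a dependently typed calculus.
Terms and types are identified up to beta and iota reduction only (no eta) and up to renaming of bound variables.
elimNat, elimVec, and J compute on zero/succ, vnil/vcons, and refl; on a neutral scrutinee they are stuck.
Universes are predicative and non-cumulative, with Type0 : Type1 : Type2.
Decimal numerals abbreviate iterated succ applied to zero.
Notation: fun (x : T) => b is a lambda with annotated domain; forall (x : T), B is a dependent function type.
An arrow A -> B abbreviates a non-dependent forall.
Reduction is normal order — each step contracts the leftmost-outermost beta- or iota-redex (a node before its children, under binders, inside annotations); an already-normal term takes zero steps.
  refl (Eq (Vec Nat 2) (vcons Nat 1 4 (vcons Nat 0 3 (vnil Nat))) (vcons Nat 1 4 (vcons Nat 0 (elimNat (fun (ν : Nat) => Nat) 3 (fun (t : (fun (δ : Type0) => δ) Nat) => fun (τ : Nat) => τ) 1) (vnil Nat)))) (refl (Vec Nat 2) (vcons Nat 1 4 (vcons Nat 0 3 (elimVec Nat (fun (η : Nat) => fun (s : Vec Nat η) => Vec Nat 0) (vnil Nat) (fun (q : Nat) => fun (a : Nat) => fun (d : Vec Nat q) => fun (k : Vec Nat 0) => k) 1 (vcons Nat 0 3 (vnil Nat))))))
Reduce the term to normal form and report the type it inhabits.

resulting normal form:
  refl (Eq (Vec Nat 2) (vcons Nat 1 4 (vcons Nat 0 3 (vnil Nat))) (vcons Nat 1 4 (vcons Nat 0 3 (vnil Nat)))) (refl (Vec Nat 2) (vcons Nat 1 4 (vcons Nat 0 3 (vnil Nat))))
inferred type:
  Eq (Eq (Vec Nat 2) (vcons Nat 1 4 (vcons Nat 0 3 (vnil Nat))) (vcons Nat 1 4 (vcons Nat 0 3 (vnil Nat)))) (refl (Vec Nat 2) (vcons Nat 1 4 (vcons Nat 0 3 (vnil Nat)))) (refl (Vec Nat 2) (vcons Nat 1 4 (vcons Nat 0 3 (vnil Nat))))
observation: contracting an elimNat iota-redex first, the term normalizes in 10 steps.


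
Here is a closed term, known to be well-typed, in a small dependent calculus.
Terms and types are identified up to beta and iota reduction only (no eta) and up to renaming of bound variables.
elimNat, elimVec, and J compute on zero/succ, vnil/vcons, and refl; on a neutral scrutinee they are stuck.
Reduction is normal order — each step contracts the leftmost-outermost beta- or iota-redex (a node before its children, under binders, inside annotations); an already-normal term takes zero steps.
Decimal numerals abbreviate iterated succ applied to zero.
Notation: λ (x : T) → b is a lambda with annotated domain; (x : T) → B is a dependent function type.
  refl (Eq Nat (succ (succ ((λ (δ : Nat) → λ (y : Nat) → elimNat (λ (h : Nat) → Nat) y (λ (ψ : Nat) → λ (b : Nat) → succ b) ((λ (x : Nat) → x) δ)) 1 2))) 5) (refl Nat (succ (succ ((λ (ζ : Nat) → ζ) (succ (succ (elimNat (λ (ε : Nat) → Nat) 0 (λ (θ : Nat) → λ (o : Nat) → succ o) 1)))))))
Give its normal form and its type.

resulting normal form:
  refl (Eq Nat 5 5) (refl Nat 5)
type:
  Eq (Eq Nat 5 5) (refl Nat 5) (refl Nat 5)


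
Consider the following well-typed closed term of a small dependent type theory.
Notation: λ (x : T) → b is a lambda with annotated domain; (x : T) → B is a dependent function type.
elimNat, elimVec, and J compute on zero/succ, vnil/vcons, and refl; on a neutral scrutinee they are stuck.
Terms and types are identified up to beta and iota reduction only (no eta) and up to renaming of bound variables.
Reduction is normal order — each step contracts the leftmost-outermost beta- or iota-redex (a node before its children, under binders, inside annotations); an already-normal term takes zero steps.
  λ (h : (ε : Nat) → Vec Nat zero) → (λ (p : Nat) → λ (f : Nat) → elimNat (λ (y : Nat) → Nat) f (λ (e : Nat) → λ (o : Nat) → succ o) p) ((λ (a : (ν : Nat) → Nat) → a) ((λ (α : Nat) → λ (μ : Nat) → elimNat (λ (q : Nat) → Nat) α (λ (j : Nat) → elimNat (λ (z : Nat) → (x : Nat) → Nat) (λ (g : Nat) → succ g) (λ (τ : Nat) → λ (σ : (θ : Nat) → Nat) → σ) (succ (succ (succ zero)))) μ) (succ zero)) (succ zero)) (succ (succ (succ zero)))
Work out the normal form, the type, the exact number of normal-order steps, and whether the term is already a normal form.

resulting normal form:
  λ (h : (ε : Nat) → Vec Nat zero) → succ (succ (succ (succ (succ zero))))
type:
  (h : (ε : Nat) → Vec Nat zero) → Nat
normal-order step count: 26
started in normal form: no
first contracted redex: a beta-redex


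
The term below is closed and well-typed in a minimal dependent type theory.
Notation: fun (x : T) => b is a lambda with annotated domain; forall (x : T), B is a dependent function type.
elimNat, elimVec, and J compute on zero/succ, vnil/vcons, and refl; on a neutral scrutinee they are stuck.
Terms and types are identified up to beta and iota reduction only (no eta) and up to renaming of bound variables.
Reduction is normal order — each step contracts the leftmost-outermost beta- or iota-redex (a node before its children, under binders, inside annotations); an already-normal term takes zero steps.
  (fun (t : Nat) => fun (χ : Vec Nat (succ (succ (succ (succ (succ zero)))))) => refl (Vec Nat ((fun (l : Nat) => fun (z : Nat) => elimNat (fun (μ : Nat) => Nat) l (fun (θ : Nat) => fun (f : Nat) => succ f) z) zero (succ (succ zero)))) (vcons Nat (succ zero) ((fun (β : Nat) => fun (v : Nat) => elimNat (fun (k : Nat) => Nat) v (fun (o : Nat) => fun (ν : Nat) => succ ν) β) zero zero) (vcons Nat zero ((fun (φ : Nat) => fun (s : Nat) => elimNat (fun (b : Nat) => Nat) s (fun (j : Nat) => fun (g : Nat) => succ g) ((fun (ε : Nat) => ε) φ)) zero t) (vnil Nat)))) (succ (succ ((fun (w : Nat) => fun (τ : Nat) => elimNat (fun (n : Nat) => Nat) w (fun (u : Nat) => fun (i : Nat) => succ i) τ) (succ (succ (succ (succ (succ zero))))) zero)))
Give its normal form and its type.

normal form:
  fun (t : Vec Nat (succ (succ (succ (succ (succ zero)))))) => refl (Vec Nat (succ (succ zero))) (vcons Nat (succ zero) zero (vcons Nat zero (succ (succ (succ (succ (succ (succ (succ zero))))))) (vnil Nat)))
type:
  forall (t : Vec Nat (succ (succ (succ (succ (succ zero)))))), Eq (Vec Nat (succ (succ zero))) (vcons Nat (succ zero) zero (vcons Nat zero (succ (succ (succ (succ (succ (succ (succ zero))))))) (vnil Nat))) (vcons Nat (succ zero) zero (vcons Nat zero (succ (succ (succ (succ (succ (succ (succ zero))))))) (vnil Nat)))


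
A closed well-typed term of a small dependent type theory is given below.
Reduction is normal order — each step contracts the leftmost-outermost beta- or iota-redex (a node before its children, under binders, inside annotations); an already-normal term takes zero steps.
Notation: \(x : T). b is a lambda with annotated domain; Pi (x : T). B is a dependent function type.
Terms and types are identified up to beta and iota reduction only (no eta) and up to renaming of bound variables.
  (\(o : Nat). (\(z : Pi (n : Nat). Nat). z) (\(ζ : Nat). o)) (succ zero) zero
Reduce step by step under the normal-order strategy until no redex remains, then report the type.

normal-order reduction sequence:
  (\(o : Nat). (\(z : Pi (n : Nat). Nat). z) (\(ζ : Nat). o)) (succ zero) zero
  ~> (\(o : Pi (z : Nat). Nat). o) (\(n : Nat). succ zero) zero
  ~> (\(o : Nat). succ zero) zero
  ~> succ zero
the term's type:
  Nat


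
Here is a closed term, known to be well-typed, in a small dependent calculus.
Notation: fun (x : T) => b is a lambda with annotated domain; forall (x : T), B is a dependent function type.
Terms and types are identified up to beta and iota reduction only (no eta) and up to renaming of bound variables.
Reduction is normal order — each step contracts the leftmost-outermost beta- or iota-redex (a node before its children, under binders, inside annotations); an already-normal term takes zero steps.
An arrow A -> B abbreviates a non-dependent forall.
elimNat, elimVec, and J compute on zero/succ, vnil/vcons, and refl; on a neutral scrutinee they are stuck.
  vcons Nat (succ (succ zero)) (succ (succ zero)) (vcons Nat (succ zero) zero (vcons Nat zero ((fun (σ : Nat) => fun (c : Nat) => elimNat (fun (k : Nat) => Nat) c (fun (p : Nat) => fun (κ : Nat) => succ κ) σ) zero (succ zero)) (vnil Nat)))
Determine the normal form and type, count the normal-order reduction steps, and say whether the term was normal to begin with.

normal form:
  vcons Nat (succ (succ zero)) (succ (succ zero)) (vcons Nat (succ zero) zero (vcons Nat zero (succ zero) (vnil Nat)))
type:
  Vec Nat (succ (succ (succ zero)))
reduction steps (normal order): 3
already normal: no
first contracted redex: a beta-redex


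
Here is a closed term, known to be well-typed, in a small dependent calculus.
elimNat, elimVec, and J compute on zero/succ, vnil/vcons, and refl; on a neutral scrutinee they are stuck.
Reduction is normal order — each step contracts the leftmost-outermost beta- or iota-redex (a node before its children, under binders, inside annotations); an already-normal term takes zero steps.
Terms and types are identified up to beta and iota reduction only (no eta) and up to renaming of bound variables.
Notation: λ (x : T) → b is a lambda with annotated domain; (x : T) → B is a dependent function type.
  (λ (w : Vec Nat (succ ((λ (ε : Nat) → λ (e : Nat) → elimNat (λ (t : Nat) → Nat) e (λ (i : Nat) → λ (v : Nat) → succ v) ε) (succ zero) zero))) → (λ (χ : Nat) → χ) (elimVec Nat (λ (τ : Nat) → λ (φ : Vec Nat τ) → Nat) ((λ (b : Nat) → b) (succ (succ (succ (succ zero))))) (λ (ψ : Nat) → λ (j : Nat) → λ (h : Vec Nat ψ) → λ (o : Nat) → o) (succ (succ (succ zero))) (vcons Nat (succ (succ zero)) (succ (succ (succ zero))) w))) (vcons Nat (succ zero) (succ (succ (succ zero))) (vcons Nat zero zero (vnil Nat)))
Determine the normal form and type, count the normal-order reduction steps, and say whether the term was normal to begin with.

resulting normal form:
  succ (succ (succ (succ zero)))
the term's type:
  Nat
normal-order step count: 19
already normal: no
first contracted redex: a beta-redex


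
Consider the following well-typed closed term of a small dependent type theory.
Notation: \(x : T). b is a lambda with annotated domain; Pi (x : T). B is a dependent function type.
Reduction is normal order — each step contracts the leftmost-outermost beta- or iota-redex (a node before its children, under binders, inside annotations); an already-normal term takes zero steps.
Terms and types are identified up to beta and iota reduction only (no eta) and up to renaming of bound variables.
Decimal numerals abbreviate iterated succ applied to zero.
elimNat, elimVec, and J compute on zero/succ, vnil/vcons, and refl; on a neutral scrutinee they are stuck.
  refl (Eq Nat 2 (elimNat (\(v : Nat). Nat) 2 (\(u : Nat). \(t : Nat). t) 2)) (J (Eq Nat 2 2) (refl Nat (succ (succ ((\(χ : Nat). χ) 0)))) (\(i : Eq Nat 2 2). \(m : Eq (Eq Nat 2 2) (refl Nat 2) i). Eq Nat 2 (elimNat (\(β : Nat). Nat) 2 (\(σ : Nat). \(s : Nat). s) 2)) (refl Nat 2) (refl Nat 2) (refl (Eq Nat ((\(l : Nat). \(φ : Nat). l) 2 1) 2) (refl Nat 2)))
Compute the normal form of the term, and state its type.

resulting normal form:
  refl (Eq Nat 2 2) (refl Nat 2)
the term's type:
  Eq (Eq Nat 2 2) (refl Nat 2) (refl Nat 2)


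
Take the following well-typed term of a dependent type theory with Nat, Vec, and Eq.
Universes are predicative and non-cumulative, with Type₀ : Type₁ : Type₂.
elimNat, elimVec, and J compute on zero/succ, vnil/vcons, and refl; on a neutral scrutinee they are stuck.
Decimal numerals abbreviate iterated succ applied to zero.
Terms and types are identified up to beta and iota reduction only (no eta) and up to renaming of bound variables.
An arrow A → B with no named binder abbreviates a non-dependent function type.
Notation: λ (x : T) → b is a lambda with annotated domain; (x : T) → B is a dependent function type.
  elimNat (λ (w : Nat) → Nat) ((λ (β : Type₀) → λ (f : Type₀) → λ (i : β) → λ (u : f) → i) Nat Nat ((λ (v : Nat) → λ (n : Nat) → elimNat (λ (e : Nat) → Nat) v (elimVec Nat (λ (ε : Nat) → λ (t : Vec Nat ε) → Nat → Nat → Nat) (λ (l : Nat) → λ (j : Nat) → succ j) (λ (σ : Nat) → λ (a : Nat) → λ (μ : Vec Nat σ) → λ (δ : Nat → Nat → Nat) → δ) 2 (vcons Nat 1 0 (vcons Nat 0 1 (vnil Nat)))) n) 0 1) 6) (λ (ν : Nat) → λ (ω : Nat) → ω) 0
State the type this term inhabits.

the term's type:
  Nat


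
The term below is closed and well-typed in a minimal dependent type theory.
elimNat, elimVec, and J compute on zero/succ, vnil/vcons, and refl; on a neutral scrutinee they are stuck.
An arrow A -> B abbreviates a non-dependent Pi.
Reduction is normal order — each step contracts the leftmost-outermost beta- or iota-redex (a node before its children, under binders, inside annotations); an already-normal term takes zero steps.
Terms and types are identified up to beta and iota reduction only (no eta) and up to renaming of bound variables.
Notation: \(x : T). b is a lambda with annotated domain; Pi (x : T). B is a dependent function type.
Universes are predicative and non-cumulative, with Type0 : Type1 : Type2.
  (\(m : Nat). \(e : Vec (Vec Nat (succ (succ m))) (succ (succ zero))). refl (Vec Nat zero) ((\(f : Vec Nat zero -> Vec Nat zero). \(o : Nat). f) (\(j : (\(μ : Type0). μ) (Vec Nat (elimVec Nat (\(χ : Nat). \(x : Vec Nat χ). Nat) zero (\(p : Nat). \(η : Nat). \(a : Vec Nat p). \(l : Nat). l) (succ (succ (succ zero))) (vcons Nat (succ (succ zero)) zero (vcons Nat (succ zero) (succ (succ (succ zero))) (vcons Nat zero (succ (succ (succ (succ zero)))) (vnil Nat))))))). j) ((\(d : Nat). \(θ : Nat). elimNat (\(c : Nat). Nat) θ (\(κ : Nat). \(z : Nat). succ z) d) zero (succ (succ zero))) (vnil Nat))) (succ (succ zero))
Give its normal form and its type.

normal form:
  \(m : Vec (Vec Nat (succ (succ (succ (succ zero))))) (succ (succ zero))). refl (Vec Nat zero) (vnil Nat)
inferred type:
  Vec (Vec Nat (succ (succ (succ (succ zero))))) (succ (succ zero)) -> Eq (Vec Nat zero) (vnil Nat) (vnil Nat)
observation: normalization takes exactly 4 steps under the normal-order strategy.


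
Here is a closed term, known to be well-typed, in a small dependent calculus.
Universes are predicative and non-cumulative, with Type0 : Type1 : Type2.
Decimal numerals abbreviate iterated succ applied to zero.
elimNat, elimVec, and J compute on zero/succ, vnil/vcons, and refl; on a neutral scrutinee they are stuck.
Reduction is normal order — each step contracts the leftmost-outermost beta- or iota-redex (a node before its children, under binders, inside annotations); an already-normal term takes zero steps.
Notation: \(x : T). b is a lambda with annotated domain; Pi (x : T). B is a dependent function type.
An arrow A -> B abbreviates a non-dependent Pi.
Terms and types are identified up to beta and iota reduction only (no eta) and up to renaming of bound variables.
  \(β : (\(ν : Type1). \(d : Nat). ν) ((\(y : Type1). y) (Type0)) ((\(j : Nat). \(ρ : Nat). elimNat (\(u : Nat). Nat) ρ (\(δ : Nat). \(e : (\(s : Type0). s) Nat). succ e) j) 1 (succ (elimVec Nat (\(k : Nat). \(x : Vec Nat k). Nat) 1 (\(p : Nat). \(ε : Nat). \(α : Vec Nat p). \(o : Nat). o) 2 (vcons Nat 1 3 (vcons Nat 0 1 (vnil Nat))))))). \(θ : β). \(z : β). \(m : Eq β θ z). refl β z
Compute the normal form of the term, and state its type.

reduced normal form:
  \(β : Type0). \(ν : β). \(d : β). \(y : Eq β ν d). refl β d
inferred type:
  Pi (β : Type0). Pi (ν : β). Pi (d : β). Eq β ν d -> Eq β d d
observation: reduction starts at a beta-redex, and 3 normal-order steps reach the normal form.


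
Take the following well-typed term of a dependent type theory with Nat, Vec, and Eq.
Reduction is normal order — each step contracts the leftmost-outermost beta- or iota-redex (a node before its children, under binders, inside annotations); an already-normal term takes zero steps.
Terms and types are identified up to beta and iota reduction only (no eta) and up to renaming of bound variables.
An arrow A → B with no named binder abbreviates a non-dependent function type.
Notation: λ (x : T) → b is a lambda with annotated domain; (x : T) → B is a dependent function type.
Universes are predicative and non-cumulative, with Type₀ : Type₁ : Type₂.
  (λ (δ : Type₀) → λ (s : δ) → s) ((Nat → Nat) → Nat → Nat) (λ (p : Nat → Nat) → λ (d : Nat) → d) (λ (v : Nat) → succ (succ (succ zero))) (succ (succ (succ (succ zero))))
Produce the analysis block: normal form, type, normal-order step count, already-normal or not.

resulting normal form:
  succ (succ (succ (succ zero)))
type:
  Nat
steps to reach normal form (normal order): 4
term was already normal: no
first contracted redex: a beta-redex


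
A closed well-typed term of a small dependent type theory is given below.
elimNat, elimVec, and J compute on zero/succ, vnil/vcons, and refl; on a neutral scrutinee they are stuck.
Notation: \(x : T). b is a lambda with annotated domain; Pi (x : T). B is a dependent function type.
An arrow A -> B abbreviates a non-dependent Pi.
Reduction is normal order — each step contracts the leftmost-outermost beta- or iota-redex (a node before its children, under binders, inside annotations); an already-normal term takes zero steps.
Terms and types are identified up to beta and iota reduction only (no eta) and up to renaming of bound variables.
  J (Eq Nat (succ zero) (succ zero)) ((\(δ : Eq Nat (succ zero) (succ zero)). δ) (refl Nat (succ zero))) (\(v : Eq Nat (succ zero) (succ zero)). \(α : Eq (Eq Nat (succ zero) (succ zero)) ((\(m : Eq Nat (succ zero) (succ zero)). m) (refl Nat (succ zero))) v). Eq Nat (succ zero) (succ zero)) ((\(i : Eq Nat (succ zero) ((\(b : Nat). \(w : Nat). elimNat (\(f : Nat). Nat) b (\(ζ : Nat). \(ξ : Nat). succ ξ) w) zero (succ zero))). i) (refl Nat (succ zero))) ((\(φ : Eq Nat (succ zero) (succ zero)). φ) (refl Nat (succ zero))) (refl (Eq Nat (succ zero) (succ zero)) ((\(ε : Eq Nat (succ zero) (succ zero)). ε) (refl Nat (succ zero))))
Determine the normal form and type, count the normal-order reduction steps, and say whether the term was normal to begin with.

resulting normal form:
  refl Nat (succ zero)
type:
  Eq Nat (succ zero) (succ zero)
steps to reach normal form (normal order): 2
term was already normal: no
first contracted redex: a J iota-redex


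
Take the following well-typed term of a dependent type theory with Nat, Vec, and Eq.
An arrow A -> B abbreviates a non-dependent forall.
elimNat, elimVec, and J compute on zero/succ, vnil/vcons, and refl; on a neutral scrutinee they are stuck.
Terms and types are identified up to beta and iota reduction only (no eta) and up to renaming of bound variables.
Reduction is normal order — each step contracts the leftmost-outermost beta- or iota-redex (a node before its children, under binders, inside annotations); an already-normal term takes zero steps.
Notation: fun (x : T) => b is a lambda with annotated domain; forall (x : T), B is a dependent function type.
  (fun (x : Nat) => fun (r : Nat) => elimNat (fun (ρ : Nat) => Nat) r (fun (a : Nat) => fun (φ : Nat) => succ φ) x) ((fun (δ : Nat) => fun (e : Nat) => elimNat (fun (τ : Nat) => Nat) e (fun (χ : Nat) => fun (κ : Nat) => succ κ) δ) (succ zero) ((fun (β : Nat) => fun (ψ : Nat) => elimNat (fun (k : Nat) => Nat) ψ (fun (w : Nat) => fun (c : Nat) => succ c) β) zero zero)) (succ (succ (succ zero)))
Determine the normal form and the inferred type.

reduced normal form:
  succ (succ (succ (succ zero)))
inferred type:
  Nat


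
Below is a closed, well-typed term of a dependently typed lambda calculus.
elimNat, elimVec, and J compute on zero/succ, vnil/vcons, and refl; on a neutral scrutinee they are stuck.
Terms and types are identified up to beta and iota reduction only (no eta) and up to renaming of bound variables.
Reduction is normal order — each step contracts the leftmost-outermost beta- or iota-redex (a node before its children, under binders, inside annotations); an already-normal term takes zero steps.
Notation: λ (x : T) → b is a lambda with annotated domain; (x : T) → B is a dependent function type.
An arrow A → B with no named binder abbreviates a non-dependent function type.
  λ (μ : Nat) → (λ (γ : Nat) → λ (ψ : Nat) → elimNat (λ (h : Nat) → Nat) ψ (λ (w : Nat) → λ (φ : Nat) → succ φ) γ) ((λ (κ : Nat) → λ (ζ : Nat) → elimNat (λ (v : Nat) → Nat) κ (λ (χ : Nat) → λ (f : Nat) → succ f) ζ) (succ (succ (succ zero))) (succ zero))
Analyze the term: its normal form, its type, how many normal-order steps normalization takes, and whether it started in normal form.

normal form:
  λ (μ : Nat) → λ (γ : Nat) → succ (succ (succ (succ γ)))
the term's type:
  Nat → Nat → Nat
steps to reach normal form (normal order): 20
already normal: no
first contracted redex: a beta-redex


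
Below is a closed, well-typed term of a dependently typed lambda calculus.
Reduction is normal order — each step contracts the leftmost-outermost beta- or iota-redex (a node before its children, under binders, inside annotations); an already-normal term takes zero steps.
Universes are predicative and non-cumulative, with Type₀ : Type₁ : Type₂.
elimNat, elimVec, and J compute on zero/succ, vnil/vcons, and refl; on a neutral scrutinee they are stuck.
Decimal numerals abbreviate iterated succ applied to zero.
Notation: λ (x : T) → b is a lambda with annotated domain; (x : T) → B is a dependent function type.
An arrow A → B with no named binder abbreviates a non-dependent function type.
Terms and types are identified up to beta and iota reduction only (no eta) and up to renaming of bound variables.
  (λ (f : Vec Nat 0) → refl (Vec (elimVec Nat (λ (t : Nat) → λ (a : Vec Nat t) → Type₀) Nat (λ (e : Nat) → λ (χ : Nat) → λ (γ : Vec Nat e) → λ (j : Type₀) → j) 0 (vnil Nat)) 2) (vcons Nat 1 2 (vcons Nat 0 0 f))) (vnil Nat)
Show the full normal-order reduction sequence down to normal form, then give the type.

normal-order reduction:
  (λ (f : Vec Nat 0) → refl (Vec (elimVec Nat (λ (t : Nat) → λ (a : Vec Nat t) → Type₀) Nat (λ (e : Nat) → λ (χ : Nat) → λ (γ : Vec Nat e) → λ (j : Type₀) → j) 0 (vnil Nat)) 2) (vcons Nat 1 2 (vcons Nat 0 0 f))) (vnil Nat)
  ~> refl (Vec (elimVec Nat (λ (f : Nat) → λ (t : Vec Nat f) → Type₀) Nat (λ (a : Nat) → λ (e : Nat) → λ (χ : Vec Nat a) → λ (γ : Type₀) → γ) 0 (vnil Nat)) 2) (vcons Nat 1 2 (vcons Nat 0 0 (vnil Nat)))
  ~> refl (Vec Nat 2) (vcons Nat 1 2 (vcons Nat 0 0 (vnil Nat)))
the term's type:
  Eq (Vec Nat 2) (vcons Nat 1 2 (vcons Nat 0 0 (vnil Nat))) (vcons Nat 1 2 (vcons Nat 0 0 (vnil Nat)))
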